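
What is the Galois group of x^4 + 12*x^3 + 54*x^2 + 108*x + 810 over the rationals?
V_4

The polynomial is an irreducible quartic over Q and its discriminant is 99179645184 = 314928^2, a perfect square, so the Galois group is contained in A_4. The resolvent cubic y^3 - 54*y^2 - 1944*y + 46656 splits completely over Q, which gives the Klein four-group V_4.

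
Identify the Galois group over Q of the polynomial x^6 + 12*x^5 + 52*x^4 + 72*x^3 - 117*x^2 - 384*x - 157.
The polynomial f is an irreducible sextic over Q, so G = Gal(f/Q) is one of the 16 transitive subgroups 6T1, ..., 6T16 of S_6. The discriminant of f is 51513463034944 = 7177288^2, a perfect square, so G is contained in A_6. The transitive groups of degree 6 contained in A_6 are: A_4 (6T4, order 12), S_4 (6T7, order 24), (C_3 x C_3) : C_4 (6T10, order 36), PSL(2,5) (6T12, order 60), A_6 (6T15, order 360). By Dedekind's theorem, for a prime p not dividing disc(f) the degrees of the irreducible factors of f mod p form the cycle type of an element of G. Factoring f modulo the 79 such primes p <= 421 (skipping 2, 19, 23, which divide the discriminant), each new pattern first appears at: mod 3: f = (x^3 + x^2 + x + 2)(x^3 + 2x^2 + x + 1), pattern 3+3; mod 5: f = (x^2 + x + 2)(x^4 + x^3 + 4x^2 + x + 4), pattern 4+2; mod 43: f = (x + 10)(x + 40)(x^2 + 18x + 39)(x^2 + 30x + 27), pattern 2+2+1+1; mod 223: f = (x + 21)(x + 28)(x + 137)(x + 143)(x + 175)(x + 177), pattern 1+1+1+1+1+1. No other pattern occurs in this range, so the set of observed cycle types is {3+3, 4+2, 2+2+1+1, 1+1+1+1+1+1}. The candidates containing elements of all these cycle types are S_4 (6T7) of order 24, (C_3 x C_3) : C_4 (6T10) of order 36, A_6 (6T15) of order 360; the others are excluded. The observed types are precisely the cycle types that occur in S_4 (6T7). Each of the other remaining candidates has further cycle types, and by the Chebotarev density theorem the matching factorization patterns would occur for a proportion of primes equal to their share of the group: (C_3 x C_3) : C_4 (6T10) additionally contains elements of type 3+1+1+1 (4 of its 36 elements, about 11% of primes); A_6 (6T15) additionally contains elements of type 5+1, 3+1+1+1 (184 of its 360 elements, about 51% of primes). None of the 79 primes tested shows any such pattern (for each of these groups the chance of that is below 10^-4), which rules them out. Hence G = S_4 (6T7), of order 24.

S_4 (also written S4+)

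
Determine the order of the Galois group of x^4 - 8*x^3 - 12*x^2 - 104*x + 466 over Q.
8

The degree of the splitting field over Q equals the order of the Galois group, so first determine the group. The polynomial is an irreducible quartic over Q and its discriminant is -88159684608, which is not a perfect square, so the Galois group is not contained in A_4. The resolvent cubic y^3 + 12*y^2 - 1032*y - 63008 has exactly one rational root, so the Galois group is C_4 or D_4. The quartic remains irreducible over Q(sqrt(disc)), so the group is D_4. The Galois group D_4 (4T3) has order 8, so the splitting field has degree 8 over Q.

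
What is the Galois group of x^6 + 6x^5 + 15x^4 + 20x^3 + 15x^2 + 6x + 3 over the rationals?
The polynomial f is an irreducible sextic over Q, so G = Gal(f/Q) is one of the 16 transitive subgroups 6T1, ..., 6T16 of S_6. The discriminant of f is -1492992, which is not a perfect square, so G is not contained in A_6. The transitive groups of degree 6 not contained in A_6 are: C_6 (6T1, order 6), S_3 (6T2, order 6), D_6 (6T3, order 12), C_3 x S_3 (6T5, order 18), A_4 x C_2 (6T6, order 24), S_4 (6T8, order 24), S_3 x S_3 (6T9, order 36), S_4 x C_2 (6T11, order 48), (S_3 x S_3) : C_2 (6T13, order 72), PGL(2,5) (6T14, order 120), S_6 (6T16, order 720). By Dedekind's theorem, for a prime p not dividing disc(f) the degrees of the irreducible factors of f mod p form the cycle type of an element of G. Factoring f modulo the 79 such primes p <= 419 (skipping 2, 3, which divide the discriminant), each new pattern first appears at: mod 5: f = (x^2 + 2)(x^2 + 2x + 4)(x^2 + 4x + 1), pattern 2+2+2; mod 7: f = (x^6 + 6x^5 + x^4 + 6x^3 + x^2 + 6x + 3), pattern 6; mod 11: f = (x + 3)(x + 10)(x^2 + 3)(x^2 + 4x + 7), pattern 2+2+1+1; mod 19: f = (x^3 + 3x^2 + 3x + 7)(x^3 + 3x^2 + 3x + 14), pattern 3+3; mod 43: f = (x + 4)(x + 19)(x + 22)(x + 23)(x + 26)(x + 41), pattern 1+1+1+1+1+1. No other pattern occurs in this range, so the set of observed cycle types is {2+2+2, 6, 2+2+1+1, 3+3, 1+1+1+1+1+1}. The candidates containing elements of all these cycle types are D_6 (6T3) of order 12, A_4 x C_2 (6T6) of order 24, S_3 x S_3 (6T9) of order 36, S_4 x C_2 (6T11) of order 48, (S_3 x S_3) : C_2 (6T13) of order 72, PGL(2,5) (6T14) of order 120, S_6 (6T16) of order 720; the others are excluded. The observed types are precisely the cycle types that occur in D_6 (6T3). Each of the other remaining candidates has further cycle types, and by the Chebotarev density theorem the matching factorization patterns would occur for a proportion of primes equal to their share of the group: A_4 x C_2 (6T6) additionally contains elements of type 2+1+1+1+1 (3 of its 24 elements, about 12% of primes); S_3 x S_3 (6T9) additionally contains elements of type 3+1+1+1 (4 of its 36 elements, about 11% of primes); S_4 x C_2 (6T11) additionally contains elements of type 4+2, 4+1+1, 2+1+1+1+1 (15 of its 48 elements, about 31% of primes); (S_3 x S_3) : C_2 (6T13) additionally contains elements of type 4+2, 3+2+1, 3+1+1+1, 2+1+1+1+1 (40 of its 72 elements, about 56% of primes); PGL(2,5) (6T14) additionally contains elements of type 5+1, 4+1+1 (54 of its 120 elements, about 45% of primes); S_6 (6T16) additionally contains elements of type 5+1, 4+2, 4+1+1, 3+2+1, 3+1+1+1, 2+1+1+1+1 (499 of its 720 elements, about 69% of primes). None of the 79 primes tested shows any such pattern (for each of these groups the chance of that is below 10^-4), which rules them out. Hence G = D_6 (6T3), of order 12.

D_6 (order 12)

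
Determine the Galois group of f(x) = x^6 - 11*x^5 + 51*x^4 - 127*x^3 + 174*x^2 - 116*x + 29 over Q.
(C_3 x C_3) : C_4, the transitive group 6T10 of order 36

The polynomial f is an irreducible sextic over Q, so G = Gal(f/Q) is one of the 16 transitive subgroups 6T1, ..., 6T16 of S_6. The discriminant of f is 525625 = 725^2, a perfect square, so G is contained in A_6. The transitive groups of degree 6 contained in A_6 are: A_4 (6T4, order 12), S_4 (6T7, order 24), (C_3 x C_3) : C_4 (6T10, order 36), PSL(2,5) (6T12, order 60), A_6 (6T15, order 360). By Dedekind's theorem, for a prime p not dividing disc(f) the degrees of the irreducible factors of f mod p form the cycle type of an element of G. Factoring f modulo the 19 such primes p <= 73 (skipping 5, 29, which divide the discriminant), each new pattern first appears at: mod 2: f = (x^2 + x + 1)(x^4 + x + 1), pattern 4+2; mod 11: f = (x^3 + 2x^2 + 7x + 2)(x^3 + 9x^2 + 4x + 9), pattern 3+3; mod 19: f = (x + 9)(x + 10)(x^2 + 1)(x^2 + 8x + 17), pattern 2+2+1+1; mod 61: f = (x + 26)(x + 33)(x + 40)(x^3 + 12x^2 + 37x + 12), pattern 3+1+1+1. No other pattern occurs in this range, so the set of observed cycle types is {4+2, 3+3, 2+2+1+1, 3+1+1+1}. The candidates containing elements of all these cycle types are (C_3 x C_3) : C_4 (6T10) of order 36, A_6 (6T15) of order 360; the others are excluded. The observed types are precisely the cycle types that occur in (C_3 x C_3) : C_4 (6T10) (apart from the identity). Each of the other remaining candidates has further cycle types, and by the Chebotarev density theorem the matching factorization patterns would occur for a proportion of primes equal to their share of the group: A_6 (6T15) additionally contains elements of type 5+1 (144 of its 360 elements, about 40% of primes). None of the 19 primes tested shows any such pattern (for each of these groups the chance of that is below 10^-4), which rules them out. Hence G = (C_3 x C_3) : C_4 (6T10), of order 36.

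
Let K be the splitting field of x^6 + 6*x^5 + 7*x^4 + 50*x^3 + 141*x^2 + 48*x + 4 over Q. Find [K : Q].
The degree of the splitting field over Q equals the order of the Galois group, so first determine the group. The polynomial f is an irreducible sextic over Q, so G = Gal(f/Q) is one of the 16 transitive subgroups 6T1, ..., 6T16 of S_6. The discriminant of f is -905333959757824, which is not a perfect square, so G is not contained in A_6. The transitive groups of degree 6 not contained in A_6 are: C_6 (6T1, order 6), S_3 (6T2, order 6), D_6 (6T3, order 12), C_3 x S_3 (6T5, order 18), A_4 x C_2 (6T6, order 24), S_4 (6T8, order 24), S_3 x S_3 (6T9, order 36), S_4 x C_2 (6T11, order 48), (S_3 x S_3) : C_2 (6T13, order 72), PGL(2,5) (6T14, order 120), S_6 (6T16, order 720). By Dedekind's theorem, for a prime p not dividing disc(f) the degrees of the irreducible factors of f mod p form the cycle type of an element of G. Factoring f modulo the 67 such primes p <= 347 (skipping 2, 229, which divide the discriminant), each new pattern first appears at: mod 3: f = (x^6 + x^4 + 2x^3 + 1), pattern 6; mod 5: f = (x^3 + 2x^2 + x + 4)(x^3 + 4x^2 + 3x + 1), pattern 3+3; mod 7: f = (x + 1)(x + 2)(x^4 + 3x^3 + 3x^2 + 2), pattern 4+1+1; mod 13: f = (x^2 + 5x + 10)(x^4 + x^3 + 5x^2 + 2x + 3), pattern 4+2; mod 23: f = (x^2 + x + 1)(x^2 + x + 8)(x^2 + 4x + 12), pattern 2+2+2; mod 29: f = (x + 5)(x + 23)(x^2 + 16x + 20)(x^2 + 20x + 23), pattern 2+2+1+1; mod 193: f = (x + 25)(x + 49)(x + 95)(x + 112)(x + 147)(x + 157), pattern 1+1+1+1+1+1; mod 347: f = (x + 4)(x + 16)(x + 202)(x + 292)(x^2 + 186x + 300), pattern 2+1+1+1+1. No other pattern occurs in this range, so the set of observed cycle types is {6, 3+3, 4+1+1, 4+2, 2+2+2, 2+2+1+1, 1+1+1+1+1+1, 2+1+1+1+1}. The candidates containing elements of all these cycle types are S_4 x C_2 (6T11) of order 48, S_6 (6T16) of order 720; the others are excluded. The observed types are precisely the cycle types that occur in S_4 x C_2 (6T11). Each of the other remaining candidates has further cycle types, and by the Chebotarev density theorem the matching factorization patterns would occur for a proportion of primes equal to their share of the group: S_6 (6T16) additionally contains elements of type 5+1, 3+2+1, 3+1+1+1 (304 of its 720 elements, about 42% of primes). None of the 67 primes tested shows any such pattern (for each of these groups the chance of that is below 10^-4), which rules them out. Hence G = S_4 x C_2 (6T11), of order 48. The Galois group S_4 x C_2 (6T11) has order 48, so the splitting field has degree 48 over Q.

48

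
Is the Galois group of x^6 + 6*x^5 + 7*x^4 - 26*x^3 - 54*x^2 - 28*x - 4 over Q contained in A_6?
The polynomial is irreducible of degree 6 over Q. Its discriminant is -45161350144, which is not a perfect square. A Galois group lies in the alternating group exactly when the discriminant is a square in Q, so the Galois group (S_4 x C_2) is not contained in A_6.

No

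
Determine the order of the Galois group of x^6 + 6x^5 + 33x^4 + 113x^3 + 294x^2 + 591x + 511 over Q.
The degree of the splitting field over Q equals the order of the Galois group, so first determine the group. The polynomial f is an irreducible sextic over Q, so G = Gal(f/Q) is one of the 16 transitive subgroups 6T1, ..., 6T16 of S_6. The discriminant of f is -401254544639403, which is not a perfect square, so G is not contained in A_6. The transitive groups of degree 6 not contained in A_6 are: C_6 (6T1, order 6), S_3 (6T2, order 6), D_6 (6T3, order 12), C_3 x S_3 (6T5, order 18), A_4 x C_2 (6T6, order 24), S_4 (6T8, order 24), S_3 x S_3 (6T9, order 36), S_4 x C_2 (6T11, order 48), (S_3 x S_3) : C_2 (6T13, order 72), PGL(2,5) (6T14, order 120), S_6 (6T16, order 720). By Dedekind's theorem, for a prime p not dividing disc(f) the degrees of the irreducible factors of f mod p form the cycle type of an element of G. Factoring f modulo the 33 such primes p <= 151 (skipping 3, 7, 13, which divide the discriminant), each new pattern first appears at: mod 2: f = (x^6 + x^4 + x^3 + x + 1), pattern 6; mod 17: f = (x^2 + x + 7)(x^2 + 9x + 5)(x^2 + 13x + 1), pattern 2+2+2; mod 19: f = (x^3 + 3x^2 + 8)(x^3 + 3x^2 + 5x + 14), pattern 3+3; mod 31: f = (x + 13)(x + 23)(x + 29)(x^3 + 3x^2 + 14x + 19), pattern 3+1+1+1; mod 73: f = (x)(x + 25)(x + 29)(x + 51)(x + 57)(x + 63), pattern 1+1+1+1+1+1. No other pattern occurs in this range, so the set of observed cycle types is {6, 2+2+2, 3+3, 3+1+1+1, 1+1+1+1+1+1}. The candidates containing elements of all these cycle types are C_3 x S_3 (6T5) of order 18, S_3 x S_3 (6T9) of order 36, (S_3 x S_3) : C_2 (6T13) of order 72, S_6 (6T16) of order 720; the others are excluded. The observed types are precisely the cycle types that occur in C_3 x S_3 (6T5). Each of the other remaining candidates has further cycle types, and by the Chebotarev density theorem the matching factorization patterns would occur for a proportion of primes equal to their share of the group: S_3 x S_3 (6T9) additionally contains elements of type 2+2+1+1 (9 of its 36 elements, about 25% of primes); (S_3 x S_3) : C_2 (6T13) additionally contains elements of type 4+2, 3+2+1, 2+2+1+1, 2+1+1+1+1 (45 of its 72 elements, about 62% of primes); S_6 (6T16) additionally contains elements of type 5+1, 4+2, 4+1+1, 3+2+1, 2+2+1+1, 2+1+1+1+1 (504 of its 720 elements, about 70% of primes). None of the 33 primes tested shows any such pattern (for each of these groups the chance of that is below 10^-4), which rules them out. Hence G = C_3 x S_3 (6T5), of order 18. The Galois group C_3 x S_3 (6T5) has order 18, so the splitting field has degree 18 over Q.

18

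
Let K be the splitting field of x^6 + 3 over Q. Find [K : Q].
The degree of the splitting field over Q equals the order of the Galois group, so first determine the group. The polynomial f is an irreducible sextic over Q, so G = Gal(f/Q) is one of the 16 transitive subgroups 6T1, ..., 6T16 of S_6. The discriminant of f is -11337408, which is not a perfect square, so G is not contained in A_6. The transitive groups of degree 6 not contained in A_6 are: C_6 (6T1, order 6), S_3 (6T2, order 6), D_6 (6T3, order 12), C_3 x S_3 (6T5, order 18), A_4 x C_2 (6T6, order 24), S_4 (6T8, order 24), S_3 x S_3 (6T9, order 36), S_4 x C_2 (6T11, order 48), (S_3 x S_3) : C_2 (6T13, order 72), PGL(2,5) (6T14, order 120), S_6 (6T16, order 720). By Dedekind's theorem, for a prime p not dividing disc(f) the degrees of the irreducible factors of f mod p form the cycle type of an element of G. Factoring f modulo the 23 such primes p <= 97 (skipping 2, 3, which divide the discriminant), each new pattern first appears at: mod 5: f = (x^2 + 2)(x^2 + x + 2)(x^2 + 4x + 2), pattern 2+2+2; mod 7: f = (x^3 + 2)(x^3 + 5), pattern 3+3; mod 61: f = (x + 3)(x + 19)(x + 22)(x + 39)(x + 42)(x + 58), pattern 1+1+1+1+1+1. No other pattern occurs in this range, so the set of observed cycle types is {2+2+2, 3+3, 1+1+1+1+1+1}. The candidates containing elements of all these cycle types are C_6 (6T1) of order 6, S_3 (6T2) of order 6, D_6 (6T3) of order 12, C_3 x S_3 (6T5) of order 18, A_4 x C_2 (6T6) of order 24, S_4 (6T8) of order 24, S_3 x S_3 (6T9) of order 36, S_4 x C_2 (6T11) of order 48, (S_3 x S_3) : C_2 (6T13) of order 72, PGL(2,5) (6T14) of order 120, S_6 (6T16) of order 720; the others are excluded. The observed types are precisely the cycle types that occur in S_3 (6T2). Each of the other remaining candidates has further cycle types, and by the Chebotarev density theorem the matching factorization patterns would occur for a proportion of primes equal to their share of the group: C_6 (6T1) additionally contains elements of type 6 (2 of its 6 elements, about 33% of primes); D_6 (6T3) additionally contains elements of type 6, 2+2+1+1 (5 of its 12 elements, about 42% of primes); C_3 x S_3 (6T5) additionally contains elements of type 6, 3+1+1+1 (10 of its 18 elements, about 56% of primes); A_4 x C_2 (6T6) additionally contains elements of type 6, 2+2+1+1, 2+1+1+1+1 (14 of its 24 elements, about 58% of primes); S_4 (6T8) additionally contains elements of type 4+1+1, 2+2+1+1 (9 of its 24 elements, about 38% of primes); S_3 x S_3 (6T9) additionally contains elements of type 6, 3+1+1+1, 2+2+1+1 (25 of its 36 elements, about 69% of primes); S_4 x C_2 (6T11) additionally contains elements of type 6, 4+2, 4+1+1, 2+2+1+1, 2+1+1+1+1 (32 of its 48 elements, about 67% of primes); (S_3 x S_3) : C_2 (6T13) additionally contains elements of type 6, 4+2, 3+2+1, 3+1+1+1, 2+2+1+1, 2+1+1+1+1 (61 of its 72 elements, about 85% of primes); PGL(2,5) (6T14) additionally contains elements of type 6, 5+1, 4+1+1, 2+2+1+1 (89 of its 120 elements, about 74% of primes); S_6 (6T16) additionally contains elements of type 6, 5+1, 4+2, 4+1+1, 3+2+1, 3+1+1+1, 2+2+1+1, 2+1+1+1+1 (664 of its 720 elements, about 92% of primes). None of the 23 primes tested shows any such pattern (for each of these groups the chance of that is below 10^-4), which rules them out. Hence G = S_3 (6T2), of order 6. The Galois group S_3 (6T2) has order 6, so the splitting field has degree 6 over Q.

6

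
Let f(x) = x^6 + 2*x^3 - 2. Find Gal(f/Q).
The polynomial f is an irreducible sextic over Q, so G = Gal(f/Q) is one of the 16 transitive subgroups 6T1, ..., 6T16 of S_6. The discriminant of f is 5038848, which is not a perfect square, so G is not contained in A_6. The transitive groups of degree 6 not contained in A_6 are: C_6 (6T1, order 6), S_3 (6T2, order 6), D_6 (6T3, order 12), C_3 x S_3 (6T5, order 18), A_4 x C_2 (6T6, order 24), S_4 (6T8, order 24), S_3 x S_3 (6T9, order 36), S_4 x C_2 (6T11, order 48), (S_3 x S_3) : C_2 (6T13, order 72), PGL(2,5) (6T14, order 120), S_6 (6T16, order 720). By Dedekind's theorem, for a prime p not dividing disc(f) the degrees of the irreducible factors of f mod p form the cycle type of an element of G. Factoring f modulo the 23 such primes p <= 97 (skipping 2, 3, which divide the discriminant), each new pattern first appears at: mod 5: f = (x^6 + 2x^3 + 3), pattern 6; mod 11: f = (x + 6)(x + 8)(x^2 + 3x + 9)(x^2 + 5x + 3), pattern 2+2+1+1; mod 13: f = (x + 7)(x + 8)(x + 11)(x^3 + 10), pattern 3+1+1+1; mod 31: f = (x^2 + 17x + 27)(x^2 + 22x + 11)(x^2 + 23x + 24), pattern 2+2+2; mod 97: f = (x^3 + 11)(x^3 + 88), pattern 3+3. No other pattern occurs in this range, so the set of observed cycle types is {6, 2+2+1+1, 3+1+1+1, 2+2+2, 3+3}. The candidates containing elements of all these cycle types are S_3 x S_3 (6T9) of order 36, (S_3 x S_3) : C_2 (6T13) of order 72, S_6 (6T16) of order 720; the others are excluded. The observed types are precisely the cycle types that occur in S_3 x S_3 (6T9) (apart from the identity). Each of the other remaining candidates has further cycle types, and by the Chebotarev density theorem the matching factorization patterns would occur for a proportion of primes equal to their share of the group: (S_3 x S_3) : C_2 (6T13) additionally contains elements of type 4+2, 3+2+1, 2+1+1+1+1 (36 of its 72 elements, about 50% of primes); S_6 (6T16) additionally contains elements of type 5+1, 4+2, 4+1+1, 3+2+1, 2+1+1+1+1 (459 of its 720 elements, about 64% of primes). None of the 23 primes tested shows any such pattern (for each of these groups the chance of that is below 10^-4), which rules them out. Hence G = S_3 x S_3 (6T9), of order 36.

6T9: S_3 x S_3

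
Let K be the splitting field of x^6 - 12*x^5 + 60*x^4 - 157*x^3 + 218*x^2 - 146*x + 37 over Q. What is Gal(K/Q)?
S_6

The polynomial f is an irreducible sextic over Q, so G = Gal(f/Q) is one of the 16 transitive subgroups 6T1, ..., 6T16 of S_6. The discriminant of f is 14386709, which is not a perfect square, so G is not contained in A_6. The transitive groups of degree 6 not contained in A_6 are: C_6 (6T1, order 6), S_3 (6T2, order 6), D_6 (6T3, order 12), C_3 x S_3 (6T5, order 18), A_4 x C_2 (6T6, order 24), S_4 (6T8, order 24), S_3 x S_3 (6T9, order 36), S_4 x C_2 (6T11, order 48), (S_3 x S_3) : C_2 (6T13, order 72), PGL(2,5) (6T14, order 120), S_6 (6T16, order 720). By Dedekind's theorem, for a prime p not dividing disc(f) the degrees of the irreducible factors of f mod p form the cycle type of an element of G. Factoring f modulo the 4 such primes p <= 7, each new pattern first appears at: mod 2: f = (x^6 + x^3 + 1), pattern 6; mod 5: f = (x + 2)(x^5 + x^4 + 3x^3 + 2x^2 + 4x + 1), pattern 5+1; mod 7: f = (x^2 + x + 4)(x^4 + x^3 + 6x^2 + x + 4), pattern 4+2. No other pattern occurs in this range, so the set of observed cycle types is {6, 5+1, 4+2}. Among the candidates above, the only group containing elements of all these cycle types is S_6 (6T16); every other candidate lacks at least one of them. Hence G = S_6 (6T16), of order 720.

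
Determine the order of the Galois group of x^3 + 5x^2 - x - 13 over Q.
3

The degree of the splitting field over Q equals the order of the Galois group, so first determine the group. The polynomial is an irreducible cubic over Q and its discriminant is 3136 = 56^2, a perfect square. For an irreducible cubic, a square discriminant forces the Galois group to be A_3, the cyclic group of order 3. The Galois group C_3 (3T1) has order 3, so the splitting field has degree 3 over Q.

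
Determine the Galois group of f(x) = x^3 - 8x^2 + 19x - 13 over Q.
The polynomial is an irreducible cubic over Q and its discriminant is 49 = 7^2, a perfect square. For an irreducible cubic, a square discriminant forces the Galois group to be A_3, the cyclic group of order 3.

C_3 (also written C3)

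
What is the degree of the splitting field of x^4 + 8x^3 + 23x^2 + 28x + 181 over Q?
4

The degree of the splitting field over Q equals the order of the Galois group, so first determine the group. The polynomial is an irreducible quartic over Q and its discriminant is 1232010000 = 35100^2, a perfect square, so the Galois group is contained in A_4. The resolvent cubic y^3 - 23*y^2 - 500*y + 4284 splits completely over Q, which gives the Klein four-group V_4. The Galois group V_4 (4T2) has order 4, so the splitting field has degree 4 over Q.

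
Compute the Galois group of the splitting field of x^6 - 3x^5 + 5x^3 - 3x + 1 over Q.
S_3 (also written S3)

The polynomial f is an irreducible sextic over Q, so G = Gal(f/Q) is one of the 16 transitive subgroups 6T1, ..., 6T16 of S_6. The discriminant of f is -34992, which is not a perfect square, so G is not contained in A_6. The transitive groups of degree 6 not contained in A_6 are: C_6 (6T1, order 6), S_3 (6T2, order 6), D_6 (6T3, order 12), C_3 x S_3 (6T5, order 18), A_4 x C_2 (6T6, order 24), S_4 (6T8, order 24), S_3 x S_3 (6T9, order 36), S_4 x C_2 (6T11, order 48), (S_3 x S_3) : C_2 (6T13, order 72), PGL(2,5) (6T14, order 120), S_6 (6T16, order 720). By Dedekind's theorem, for a prime p not dividing disc(f) the degrees of the irreducible factors of f mod p form the cycle type of an element of G. Factoring f modulo the 23 such primes p <= 97 (skipping 2, 3, which divide the discriminant), each new pattern first appears at: mod 5: f = (x^2 + x + 1)(x^2 + 2x + 3)(x^2 + 4x + 2), pattern 2+2+2; mod 7: f = (x^3 + x^2 + 3x + 1)(x^3 + 3x^2 + x + 1), pattern 3+3; mod 31: f = (x + 3)(x + 7)(x + 9)(x + 21)(x + 23)(x + 27), pattern 1+1+1+1+1+1. No other pattern occurs in this range, so the set of observed cycle types is {2+2+2, 3+3, 1+1+1+1+1+1}. The candidates containing elements of all these cycle types are C_6 (6T1) of order 6, S_3 (6T2) of order 6, D_6 (6T3) of order 12, C_3 x S_3 (6T5) of order 18, A_4 x C_2 (6T6) of order 24, S_4 (6T8) of order 24, S_3 x S_3 (6T9) of order 36, S_4 x C_2 (6T11) of order 48, (S_3 x S_3) : C_2 (6T13) of order 72, PGL(2,5) (6T14) of order 120, S_6 (6T16) of order 720; the others are excluded. The observed types are precisely the cycle types that occur in S_3 (6T2). Each of the other remaining candidates has further cycle types, and by the Chebotarev density theorem the matching factorization patterns would occur for a proportion of primes equal to their share of the group: C_6 (6T1) additionally contains elements of type 6 (2 of its 6 elements, about 33% of primes); D_6 (6T3) additionally contains elements of type 6, 2+2+1+1 (5 of its 12 elements, about 42% of primes); C_3 x S_3 (6T5) additionally contains elements of type 6, 3+1+1+1 (10 of its 18 elements, about 56% of primes); A_4 x C_2 (6T6) additionally contains elements of type 6, 2+2+1+1, 2+1+1+1+1 (14 of its 24 elements, about 58% of primes); S_4 (6T8) additionally contains elements of type 4+1+1, 2+2+1+1 (9 of its 24 elements, about 38% of primes); S_3 x S_3 (6T9) additionally contains elements of type 6, 3+1+1+1, 2+2+1+1 (25 of its 36 elements, about 69% of primes); S_4 x C_2 (6T11) additionally contains elements of type 6, 4+2, 4+1+1, 2+2+1+1, 2+1+1+1+1 (32 of its 48 elements, about 67% of primes); (S_3 x S_3) : C_2 (6T13) additionally contains elements of type 6, 4+2, 3+2+1, 3+1+1+1, 2+2+1+1, 2+1+1+1+1 (61 of its 72 elements, about 85% of primes); PGL(2,5) (6T14) additionally contains elements of type 6, 5+1, 4+1+1, 2+2+1+1 (89 of its 120 elements, about 74% of primes); S_6 (6T16) additionally contains elements of type 6, 5+1, 4+2, 4+1+1, 3+2+1, 3+1+1+1, 2+2+1+1, 2+1+1+1+1 (664 of its 720 elements, about 92% of primes). None of the 23 primes tested shows any such pattern (for each of these groups the chance of that is below 10^-4), which rules them out. Hence G = S_3 (6T2), of order 6.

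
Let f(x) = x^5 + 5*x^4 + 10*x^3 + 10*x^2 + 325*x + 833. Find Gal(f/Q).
A_5

The polynomial f is an irreducible quintic over Q, so G = Gal(f/Q) is a transitive subgroup of S_5: one of C_5 (5T1, order 5), D_5 (5T2, order 10), F_20 (5T3, order 20), A_5 (5T4, order 60) or S_5 (5T5, order 120). The discriminant of f is 1073741824000000 = 32768000^2, a perfect square, so G is contained in A_5. The transitive groups of degree 5 contained in A_5 are: C_5 (5T1, order 5), D_5 (5T2, order 10), A_5 (5T4, order 60). By Dedekind's theorem, for a prime p not dividing disc(f) the degrees of the irreducible factors of f mod p form the cycle type of an element of G. Factoring f modulo the 2 such primes p <= 7 (skipping 2, 5, which divide the discriminant), each new pattern first appears at: mod 3: f = (x^5 + 2x^4 + x^3 + x^2 + x + 2), pattern 5; mod 7: f = (x)(x + 5)(x^3 + 3x + 2), pattern 3+1+1. No other pattern occurs in this range, so the set of observed cycle types is {5, 3+1+1}. Among the candidates above, the only group containing elements of all these cycle types is A_5 (5T4) — each of C_5 (5T1), D_5 (5T2) lacks at least one of them. Hence G = A_5 (5T4), of order 60.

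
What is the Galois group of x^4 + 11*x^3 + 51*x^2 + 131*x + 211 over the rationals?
The polynomial is an irreducible quartic over Q and its discriminant is 66430125, which is not a perfect square, so the Galois group is not contained in A_4. The resolvent cubic y^3 - 51*y^2 + 597*y + 352 has exactly one rational root, so the Galois group is C_4 or D_4. The quartic becomes reducible over Q(sqrt(disc)), so the group is C_4.

C_4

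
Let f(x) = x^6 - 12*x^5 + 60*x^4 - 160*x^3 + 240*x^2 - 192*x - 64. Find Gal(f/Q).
D_6

The polynomial f is an irreducible sextic over Q, so G = Gal(f/Q) is one of the 16 transitive subgroups 6T1, ..., 6T16 of S_6. The discriminant of f is 1603087953297408, which is not a perfect square, so G is not contained in A_6. The transitive groups of degree 6 not contained in A_6 are: C_6 (6T1, order 6), S_3 (6T2, order 6), D_6 (6T3, order 12), C_3 x S_3 (6T5, order 18), A_4 x C_2 (6T6, order 24), S_4 (6T8, order 24), S_3 x S_3 (6T9, order 36), S_4 x C_2 (6T11, order 48), (S_3 x S_3) : C_2 (6T13, order 72), PGL(2,5) (6T14, order 120), S_6 (6T16, order 720). By Dedekind's theorem, for a prime p not dividing disc(f) the degrees of the irreducible factors of f mod p form the cycle type of an element of G. Factoring f modulo the 79 such primes p <= 419 (skipping 2, 3, which divide the discriminant), each new pattern first appears at: mod 5: f = (x^2 + x + 2)(x^2 + 3x + 3)(x^2 + 4x + 1), pattern 2+2+2; mod 7: f = (x^3 + x^2 + 5x + 2)(x^3 + x^2 + 5x + 3), pattern 3+3; mod 13: f = (x^6 + x^5 + 8x^4 + 9x^3 + 6x^2 + 3x + 1), pattern 6; mod 17: f = (x + 5)(x + 8)(x^2 + 3x + 5)(x^2 + 6x + 16), pattern 2+2+1+1; mod 31: f = (x + 2)(x + 5)(x + 9)(x + 18)(x + 22)(x + 25), pattern 1+1+1+1+1+1. No other pattern occurs in this range, so the set of observed cycle types is {2+2+2, 3+3, 6, 2+2+1+1, 1+1+1+1+1+1}. The candidates containing elements of all these cycle types are D_6 (6T3) of order 12, A_4 x C_2 (6T6) of order 24, S_3 x S_3 (6T9) of order 36, S_4 x C_2 (6T11) of order 48, (S_3 x S_3) : C_2 (6T13) of order 72, PGL(2,5) (6T14) of order 120, S_6 (6T16) of order 720; the others are excluded. The observed types are precisely the cycle types that occur in D_6 (6T3). Each of the other remaining candidates has further cycle types, and by the Chebotarev density theorem the matching factorization patterns would occur for a proportion of primes equal to their share of the group: A_4 x C_2 (6T6) additionally contains elements of type 2+1+1+1+1 (3 of its 24 elements, about 12% of primes); S_3 x S_3 (6T9) additionally contains elements of type 3+1+1+1 (4 of its 36 elements, about 11% of primes); S_4 x C_2 (6T11) additionally contains elements of type 4+2, 4+1+1, 2+1+1+1+1 (15 of its 48 elements, about 31% of primes); (S_3 x S_3) : C_2 (6T13) additionally contains elements of type 4+2, 3+2+1, 3+1+1+1, 2+1+1+1+1 (40 of its 72 elements, about 56% of primes); PGL(2,5) (6T14) additionally contains elements of type 5+1, 4+1+1 (54 of its 120 elements, about 45% of primes); S_6 (6T16) additionally contains elements of type 5+1, 4+2, 4+1+1, 3+2+1, 3+1+1+1, 2+1+1+1+1 (499 of its 720 elements, about 69% of primes). None of the 79 primes tested shows any such pattern (for each of these groups the chance of that is below 10^-4), which rules them out. Hence G = D_6 (6T3), of order 12.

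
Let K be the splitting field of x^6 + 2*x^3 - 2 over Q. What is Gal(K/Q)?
The polynomial f is an irreducible sextic over Q, so G = Gal(f/Q) is one of the 16 transitive subgroups 6T1, ..., 6T16 of S_6. The discriminant of f is 5038848, which is not a perfect square, so G is not contained in A_6. The transitive groups of degree 6 not contained in A_6 are: C_6 (6T1, order 6), S_3 (6T2, order 6), D_6 (6T3, order 12), C_3 x S_3 (6T5, order 18), A_4 x C_2 (6T6, order 24), S_4 (6T8, order 24), S_3 x S_3 (6T9, order 36), S_4 x C_2 (6T11, order 48), (S_3 x S_3) : C_2 (6T13, order 72), PGL(2,5) (6T14, order 120), S_6 (6T16, order 720). By Dedekind's theorem, for a prime p not dividing disc(f) the degrees of the irreducible factors of f mod p form the cycle type of an element of G. Factoring f modulo the 23 such primes p <= 97 (skipping 2, 3, which divide the discriminant), each new pattern first appears at: mod 5: f = (x^6 + 2x^3 + 3), pattern 6; mod 11: f = (x + 6)(x + 8)(x^2 + 3x + 9)(x^2 + 5x + 3), pattern 2+2+1+1; mod 13: f = (x + 7)(x + 8)(x + 11)(x^3 + 10), pattern 3+1+1+1; mod 31: f = (x^2 + 17x + 27)(x^2 + 22x + 11)(x^2 + 23x + 24), pattern 2+2+2; mod 97: f = (x^3 + 11)(x^3 + 88), pattern 3+3. No other pattern occurs in this range, so the set of observed cycle types is {6, 2+2+1+1, 3+1+1+1, 2+2+2, 3+3}. The candidates containing elements of all these cycle types are S_3 x S_3 (6T9) of order 36, (S_3 x S_3) : C_2 (6T13) of order 72, S_6 (6T16) of order 720; the others are excluded. The observed types are precisely the cycle types that occur in S_3 x S_3 (6T9) (apart from the identity). Each of the other remaining candidates has further cycle types, and by the Chebotarev density theorem the matching factorization patterns would occur for a proportion of primes equal to their share of the group: (S_3 x S_3) : C_2 (6T13) additionally contains elements of type 4+2, 3+2+1, 2+1+1+1+1 (36 of its 72 elements, about 50% of primes); S_6 (6T16) additionally contains elements of type 5+1, 4+2, 4+1+1, 3+2+1, 2+1+1+1+1 (459 of its 720 elements, about 64% of primes). None of the 23 primes tested shows any such pattern (for each of these groups the chance of that is below 10^-4), which rules them out. Hence G = S_3 x S_3 (6T9), of order 36.

S_3 x S_3 (order 36)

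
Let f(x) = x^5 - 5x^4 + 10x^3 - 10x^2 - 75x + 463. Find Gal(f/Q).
D_5 (also written D5)

The polynomial f is an irreducible quintic over Q, so G = Gal(f/Q) is a transitive subgroup of S_5: one of C_5 (5T1, order 5), D_5 (5T2, order 10), F_20 (5T3, order 20), A_5 (5T4, order 60) or S_5 (5T5, order 120). The discriminant of f is 67108864000000 = 8192000^2, a perfect square, so G is contained in A_5. The transitive groups of degree 5 contained in A_5 are: C_5 (5T1, order 5), D_5 (5T2, order 10), A_5 (5T4, order 60). By Dedekind's theorem, for a prime p not dividing disc(f) the degrees of the irreducible factors of f mod p form the cycle type of an element of G. Factoring f modulo the 23 such primes p <= 97 (skipping 2, 5, which divide the discriminant), each new pattern first appears at: mod 3: f = (x + 2)(x^2 + 1)(x^2 + 2x + 2), pattern 2+2+1; mod 7: f = (x^5 + 2x^4 + 3x^3 + 4x^2 + 2x + 1), pattern 5. No other pattern occurs in this range, so the set of observed cycle types is {2+2+1, 5}. The candidates containing elements of all these cycle types are D_5 (5T2) of order 10, A_5 (5T4) of order 60; the others are excluded. The observed types are precisely the cycle types that occur in D_5 (5T2) (apart from the identity). Each of the other remaining candidates has further cycle types, and by the Chebotarev density theorem the matching factorization patterns would occur for a proportion of primes equal to their share of the group: A_5 (5T4) additionally contains elements of type 3+1+1 (20 of its 60 elements, about 33% of primes). None of the 23 primes tested shows any such pattern (for each of these groups the chance of that is below 10^-4), which rules them out. Hence G = D_5 (5T2), of order 10.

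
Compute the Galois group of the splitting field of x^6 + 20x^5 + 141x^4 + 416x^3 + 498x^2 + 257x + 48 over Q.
The polynomial f is an irreducible sextic over Q, so G = Gal(f/Q) is one of the 16 transitive subgroups 6T1, ..., 6T16 of S_6. The discriminant of f is 30991489 = 5567^2, a perfect square, so G is contained in A_6. The transitive groups of degree 6 contained in A_6 are: A_4 (6T4, order 12), S_4 (6T7, order 24), (C_3 x C_3) : C_4 (6T10, order 36), PSL(2,5) (6T12, order 60), A_6 (6T15, order 360). By Dedekind's theorem, for a prime p not dividing disc(f) the degrees of the irreducible factors of f mod p form the cycle type of an element of G. Factoring f modulo the 21 such primes p <= 79 (skipping 19, which divides the discriminant), each new pattern first appears at: mod 2: f = (x)(x^5 + x^3 + 1), pattern 5+1; mod 7: f = (x^3 + x^2 + 3x + 5)(x^3 + 5x^2 + 4), pattern 3+3; mod 61: f = (x + 2)(x + 3)(x^2 + 36x + 13)(x^2 + 40x + 10), pattern 2+2+1+1. No other pattern occurs in this range, so the set of observed cycle types is {5+1, 3+3, 2+2+1+1}. The candidates containing elements of all these cycle types are PSL(2,5) (6T12) of order 60, A_6 (6T15) of order 360; the others are excluded. The observed types are precisely the cycle types that occur in PSL(2,5) (6T12) (apart from the identity). Each of the other remaining candidates has further cycle types, and by the Chebotarev density theorem the matching factorization patterns would occur for a proportion of primes equal to their share of the group: A_6 (6T15) additionally contains elements of type 4+2, 3+1+1+1 (130 of its 360 elements, about 36% of primes). None of the 21 primes tested shows any such pattern (for each of these groups the chance of that is below 10^-4), which rules them out. Hence G = PSL(2,5) (6T12), of order 60.

PSL(2,5) (also written A5(6))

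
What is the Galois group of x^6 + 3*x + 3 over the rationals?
(S_3 x S_3) : C_2

The polynomial f is an irreducible sextic over Q, so G = Gal(f/Q) is one of the 16 transitive subgroups 6T1, ..., 6T16 of S_6. The discriminant of f is -9059283, which is not a perfect square, so G is not contained in A_6. The transitive groups of degree 6 not contained in A_6 are: C_6 (6T1, order 6), S_3 (6T2, order 6), D_6 (6T3, order 12), C_3 x S_3 (6T5, order 18), A_4 x C_2 (6T6, order 24), S_4 (6T8, order 24), S_3 x S_3 (6T9, order 36), S_4 x C_2 (6T11, order 48), (S_3 x S_3) : C_2 (6T13, order 72), PGL(2,5) (6T14, order 120), S_6 (6T16, order 720). By Dedekind's theorem, for a prime p not dividing disc(f) the degrees of the irreducible factors of f mod p form the cycle type of an element of G. Factoring f modulo the 28 such primes p <= 127 (skipping 3, 17, 43, which divide the discriminant), each new pattern first appears at: mod 2: f = (x^6 + x + 1), pattern 6; mod 7: f = (x + 6)(x^2 + 3x + 6)(x^3 + 5x^2 + x + 3), pattern 3+2+1; mod 11: f = (x^2 + 2x + 2)(x^4 + 9x^3 + 2x^2 + 7), pattern 4+2; mod 13: f = (x + 5)(x + 10)(x^2 + x + 3)(x^2 + 10x + 6), pattern 2+2+1+1; mod 61: f = (x + 2)(x + 4)(x + 10)(x + 21)(x^2 + 24x + 50), pattern 2+1+1+1+1; mod 97: f = (x + 10)(x + 12)(x + 49)(x^3 + 26x^2 + 60x + 34), pattern 3+1+1+1; mod 113: f = (x^2 + 4x + 10)(x^2 + 45x + 105)(x^2 + 64x + 72), pattern 2+2+2; mod 127: f = (x^3 + 39x^2 + 18x + 106)(x^3 + 88x^2 + 106x + 18), pattern 3+3. No other pattern occurs in this range, so the set of observed cycle types is {6, 3+2+1, 4+2, 2+2+1+1, 2+1+1+1+1, 3+1+1+1, 2+2+2, 3+3}. The candidates containing elements of all these cycle types are (S_3 x S_3) : C_2 (6T13) of order 72, S_6 (6T16) of order 720; the others are excluded. The observed types are precisely the cycle types that occur in (S_3 x S_3) : C_2 (6T13) (apart from the identity). Each of the other remaining candidates has further cycle types, and by the Chebotarev density theorem the matching factorization patterns would occur for a proportion of primes equal to their share of the group: S_6 (6T16) additionally contains elements of type 5+1, 4+1+1 (234 of its 720 elements, about 32% of primes). None of the 28 primes tested shows any such pattern (for each of these groups the chance of that is below 10^-4), which rules them out. Hence G = (S_3 x S_3) : C_2 (6T13), of order 72.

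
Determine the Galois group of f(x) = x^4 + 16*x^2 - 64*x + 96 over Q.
The polynomial is an irreducible quartic over Q and its discriminant is 411041792, which is not a perfect square, so the Galois group is not contained in A_4. The resolvent cubic y^3 - 16*y^2 - 384*y + 2048 has exactly one rational root, so the Galois group is C_4 or D_4. The quartic remains irreducible over Q(sqrt(disc)), so the group is D_4.

D_4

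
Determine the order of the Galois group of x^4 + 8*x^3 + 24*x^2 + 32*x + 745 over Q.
4

The degree of the splitting field over Q equals the order of the Galois group, so first determine the group. The polynomial is an irreducible quartic over Q and its discriminant is 99179645184 = 314928^2, a perfect square, so the Galois group is contained in A_4. The resolvent cubic y^3 - 24*y^2 - 2724*y + 22816 splits completely over Q, which gives the Klein four-group V_4. The Galois group V_4 (4T2) has order 4, so the splitting field has degree 4 over Q.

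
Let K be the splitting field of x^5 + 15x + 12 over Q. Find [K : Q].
The degree of the splitting field over Q equals the order of the Galois group, so first determine the group. The polynomial f is an irreducible quintic over Q, so G = Gal(f/Q) is a transitive subgroup of S_5: one of C_5 (5T1, order 5), D_5 (5T2, order 10), F_20 (5T3, order 20), A_5 (5T4, order 60) or S_5 (5T5, order 120). The discriminant of f is 259200000, which is not a perfect square, so G is not contained in A_5. The transitive groups of degree 5 not contained in A_5 are: F_20 (5T3, order 20), S_5 (5T5, order 120). By Dedekind's theorem, for a prime p not dividing disc(f) the degrees of the irreducible factors of f mod p form the cycle type of an element of G. Factoring f modulo the 18 such primes p <= 73 (skipping 2, 3, 5, which divide the discriminant), each new pattern first appears at: mod 7: f = (x + 6)(x^4 + x^3 + x^2 + x + 2), pattern 4+1; mod 11: f = (x + 6)(x^2 + 2x + 10)(x^2 + 3x + 9), pattern 2+2+1; mod 19: f = (x^5 + 15x + 12), pattern 5. No other pattern occurs in this range, so the set of observed cycle types is {4+1, 2+2+1, 5}. The candidates containing elements of all these cycle types are F_20 (5T3) of order 20, S_5 (5T5) of order 120; the others are excluded. The observed types are precisely the cycle types that occur in F_20 (5T3) (apart from the identity). Each of the other remaining candidates has further cycle types, and by the Chebotarev density theorem the matching factorization patterns would occur for a proportion of primes equal to their share of the group: S_5 (5T5) additionally contains elements of type 3+2, 3+1+1, 2+1+1+1 (50 of its 120 elements, about 42% of primes). None of the 18 primes tested shows any such pattern (for each of these groups the chance of that is below 10^-4), which rules them out. Hence G = F_20 (5T3), of order 20. The Galois group F_20 (5T3) has order 20, so the splitting field has degree 20 over Q.

20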